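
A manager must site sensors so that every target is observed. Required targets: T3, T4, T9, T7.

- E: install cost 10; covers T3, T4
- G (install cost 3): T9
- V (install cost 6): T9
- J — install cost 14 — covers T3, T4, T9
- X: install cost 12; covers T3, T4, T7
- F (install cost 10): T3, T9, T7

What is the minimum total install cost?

Choose G and X: together they cover T3, T4, T9, T7 — every target.
Total install cost: 3 + 12 = 15.
No cover costs less than 15.

15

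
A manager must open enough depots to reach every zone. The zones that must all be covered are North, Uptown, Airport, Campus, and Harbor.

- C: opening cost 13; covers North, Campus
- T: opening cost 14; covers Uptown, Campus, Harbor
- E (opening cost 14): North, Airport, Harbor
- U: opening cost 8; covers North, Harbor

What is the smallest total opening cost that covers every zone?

28

Choose T and E: together they cover North, Uptown, Airport, Campus, Harbor — every zone.
Total opening cost: 14 + 14 = 28.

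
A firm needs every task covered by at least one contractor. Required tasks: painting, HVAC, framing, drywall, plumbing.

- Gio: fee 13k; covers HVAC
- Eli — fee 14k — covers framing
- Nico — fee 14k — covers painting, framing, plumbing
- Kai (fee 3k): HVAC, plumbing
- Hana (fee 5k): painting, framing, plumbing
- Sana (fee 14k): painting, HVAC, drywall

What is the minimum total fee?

This is an integer covering problem.
The greedy cost-per-new-task heuristic would pick Kai, Hana, and Sana for 22, but a cheaper cover exists.
Choose Hana and Sana: together they cover painting, HVAC, framing, drywall, plumbing — every task.
Total fee: 5 + 14 = 19.
No cover costs less than 19.

19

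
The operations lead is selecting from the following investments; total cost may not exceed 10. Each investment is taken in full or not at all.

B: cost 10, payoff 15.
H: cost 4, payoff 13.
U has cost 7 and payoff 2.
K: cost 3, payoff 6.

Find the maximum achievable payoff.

Allowing fractional choices, the relaxed optimum would be about 23.5, but investments are indivisible.
H + K: cost 4 + 3 = 7 ≤ 10, payoff 13 + 6 = 19.
H: cost 4 ≤ 10, payoff 13.
B: cost 10 ≤ 10, payoff 15.
Best is H and K with total payoff 19.

19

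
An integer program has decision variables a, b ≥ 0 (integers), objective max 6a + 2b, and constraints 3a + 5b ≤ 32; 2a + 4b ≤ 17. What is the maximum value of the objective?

Relaxing integrality, the LP optimum is 51.00 at (a,b) = (8.5, 0), which is not an integer point.
(a,b)=(8,0): 3·8+5·0=24≤32, 2·8+4·0=16≤17, objective 48.
(a,b)=(7,0): 3·7+5·0=21≤32, 2·7+4·0=14≤17, objective 42.
The best lattice point is (8,0), giving 48.

48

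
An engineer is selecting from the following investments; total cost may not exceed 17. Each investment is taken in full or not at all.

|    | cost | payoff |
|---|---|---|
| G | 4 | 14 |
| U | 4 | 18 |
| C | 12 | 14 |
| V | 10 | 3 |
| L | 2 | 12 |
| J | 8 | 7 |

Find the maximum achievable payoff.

44

Allowing fractional choices, the relaxed optimum would be about 52.2, but investments are indivisible.
G + U + J: cost 4 + 4 + 8 = 16 ≤ 17, payoff 14 + 18 + 7 = 39.
U + L + J: cost 4 + 2 + 8 = 14 ≤ 17, payoff 18 + 12 + 7 = 37.
G + U + L: cost 4 + 4 + 2 = 10 ≤ 17, payoff 14 + 18 + 12 = 44.
Best is G, U, and L with total payoff 44.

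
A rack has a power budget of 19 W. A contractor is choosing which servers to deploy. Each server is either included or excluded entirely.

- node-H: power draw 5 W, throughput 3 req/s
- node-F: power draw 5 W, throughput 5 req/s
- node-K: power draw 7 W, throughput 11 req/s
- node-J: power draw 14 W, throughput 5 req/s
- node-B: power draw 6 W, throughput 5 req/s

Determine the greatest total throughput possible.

Treat it as a binary knapsack problem.
node-F + node-K + node-B: power draw 5 + 7 + 6 = 18 ≤ 19, throughput 5 + 11 + 5 = 21.
node-H + node-F + node-K: power draw 5 + 5 + 7 = 17 ≤ 19, throughput 3 + 5 + 11 = 19.
Best is node-F, node-K, and node-B with total throughput 21.

21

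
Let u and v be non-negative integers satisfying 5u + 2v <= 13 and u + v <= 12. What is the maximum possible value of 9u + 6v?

36

The continuous relaxation peaks at (0, 6.5) with value 39.00; rounding to a feasible lattice point costs some objective.
(u,v)=(0,6) is feasible, giving 36.
(u,v)=(0,5) is feasible, giving 30.
The best lattice point is (0,6), giving 36.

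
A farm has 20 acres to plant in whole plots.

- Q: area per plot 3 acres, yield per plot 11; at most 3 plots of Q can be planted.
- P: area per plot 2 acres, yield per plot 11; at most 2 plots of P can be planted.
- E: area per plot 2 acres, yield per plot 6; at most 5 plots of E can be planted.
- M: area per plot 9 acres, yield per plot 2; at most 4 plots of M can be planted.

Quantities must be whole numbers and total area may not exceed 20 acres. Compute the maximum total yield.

74

2×Q, 2×P, and 5×E: area 20 ≤ 20, yield 2·11 + 2·11 + 5·6 = 74.
3×Q, 2×P, and 3×E: area 19 ≤ 20, yield 3·11 + 2·11 + 3·6 = 73.
Best is 74.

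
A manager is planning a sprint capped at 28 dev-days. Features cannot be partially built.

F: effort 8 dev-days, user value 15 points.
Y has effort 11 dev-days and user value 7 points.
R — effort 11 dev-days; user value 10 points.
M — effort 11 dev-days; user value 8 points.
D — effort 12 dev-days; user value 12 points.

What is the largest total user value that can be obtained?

27

Take F and D: effort 8 + 12 = 20 ≤ 28, user value 15 + 12 = 27.
No other feasible combination does better.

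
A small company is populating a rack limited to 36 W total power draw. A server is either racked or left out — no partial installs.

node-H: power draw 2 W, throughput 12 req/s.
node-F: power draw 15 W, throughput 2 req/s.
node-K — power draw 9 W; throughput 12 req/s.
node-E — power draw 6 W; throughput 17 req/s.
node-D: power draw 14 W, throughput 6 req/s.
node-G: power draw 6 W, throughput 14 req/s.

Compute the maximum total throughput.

This is an integer program with binary decision variables.
Take node-H, node-K, node-E, and node-G: power draw 2 + 9 + 6 + 6 = 23 ≤ 36, throughput 12 + 12 + 17 + 14 = 55.
No other feasible combination does better.

55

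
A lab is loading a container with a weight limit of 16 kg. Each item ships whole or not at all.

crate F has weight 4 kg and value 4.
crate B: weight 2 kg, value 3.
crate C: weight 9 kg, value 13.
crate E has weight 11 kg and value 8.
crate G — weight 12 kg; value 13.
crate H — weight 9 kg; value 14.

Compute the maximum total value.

21

Take crate F, crate B, and crate H: weight 4 + 2 + 9 = 15 ≤ 16, value 4 + 3 + 14 = 21.
No other feasible combination does better.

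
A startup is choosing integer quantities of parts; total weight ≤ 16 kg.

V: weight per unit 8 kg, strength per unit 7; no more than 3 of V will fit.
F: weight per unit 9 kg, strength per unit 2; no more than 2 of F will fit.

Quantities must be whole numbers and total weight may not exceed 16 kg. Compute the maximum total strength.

This is a bounded integer knapsack.
V has the best ratio (7/8); taking only V gives at most 2×7 = 14 (stopped by the weight limit).
Optimal: 2×V: weight 16 ≤ 16, strength 2·7 = 14.

14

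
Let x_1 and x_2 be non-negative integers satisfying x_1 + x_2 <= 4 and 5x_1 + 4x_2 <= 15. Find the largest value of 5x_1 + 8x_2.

24

Relaxing integrality, the LP optimum is 30.00 at (x_1,x_2) = (0, 3.75), which is not an integer point.
(x_1,x_2)=(0,3): 1·0+1·3=3≤4, 5·0+4·3=12≤15, objective 24.
(x_1,x_2)=(1,2): 1·1+1·2=3≤4, 5·1+4·2=13≤15, objective 21.
(x_1,x_2)=(0,2): 1·0+1·2=2≤4, 5·0+4·2=8≤15, objective 16.
Maximum is 24 at (x_1,x_2)=(0,3).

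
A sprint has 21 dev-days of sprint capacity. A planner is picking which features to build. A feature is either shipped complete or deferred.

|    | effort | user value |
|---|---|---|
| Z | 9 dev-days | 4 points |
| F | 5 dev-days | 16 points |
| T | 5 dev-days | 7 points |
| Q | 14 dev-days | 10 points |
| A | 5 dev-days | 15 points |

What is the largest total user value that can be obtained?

Z + F + A: effort 9 + 5 + 5 = 19 ≤ 21, user value 4 + 16 + 15 = 35.
F + T + A: effort 5 + 5 + 5 = 15 ≤ 21, user value 16 + 7 + 15 = 38.
F + A: effort 5 + 5 = 10 ≤ 21, user value 16 + 15 = 31.
Best is F, T, and A with total user value 38.

38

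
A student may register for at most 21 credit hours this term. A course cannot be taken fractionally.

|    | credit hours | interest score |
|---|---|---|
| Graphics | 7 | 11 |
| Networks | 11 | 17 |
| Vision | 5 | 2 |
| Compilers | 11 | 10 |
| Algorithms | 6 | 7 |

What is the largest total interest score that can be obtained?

Treat it as a binary knapsack problem.
Graphics + Networks: credit hours 7 + 11 = 18 ≤ 21, interest score 11 + 17 = 28.
Graphics + Compilers: credit hours 7 + 11 = 18 ≤ 21, interest score 11 + 10 = 21.
Networks + Algorithms: credit hours 11 + 6 = 17 ≤ 21, interest score 17 + 7 = 24.
Best is Graphics and Networks with total interest score 28.

28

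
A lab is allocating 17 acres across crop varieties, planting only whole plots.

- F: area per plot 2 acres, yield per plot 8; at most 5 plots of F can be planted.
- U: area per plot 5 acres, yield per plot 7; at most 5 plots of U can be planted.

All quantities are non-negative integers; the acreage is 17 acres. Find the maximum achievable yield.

5×F: area 10 ≤ 17, yield 5·8 = 40.
5×F and 1×U: area 15 ≤ 17, yield 5·8 + 1·7 = 47.
Best is 47.

47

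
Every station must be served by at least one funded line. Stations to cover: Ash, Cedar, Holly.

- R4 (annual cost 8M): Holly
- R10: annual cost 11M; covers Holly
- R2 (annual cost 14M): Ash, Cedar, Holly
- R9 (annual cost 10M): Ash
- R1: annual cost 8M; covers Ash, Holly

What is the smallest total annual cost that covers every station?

The greedy cost-per-new-station heuristic would pick R1 and R2 for 22, but a cheaper cover exists.
R2 alone covers Ash, Cedar, Holly — every station.
Total annual cost: 14.
No cover costs less than 14.

14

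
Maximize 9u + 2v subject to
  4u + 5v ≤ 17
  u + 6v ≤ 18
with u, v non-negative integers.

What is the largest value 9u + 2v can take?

(u,v)=(4,0): 4·4+5·0=16≤17, 1·4+6·0=4≤18, objective 36.
(u,v)=(3,1): 4·3+5·1=17≤17, 1·3+6·1=9≤18, objective 29.
(u,v)=(3,0): 4·3+5·0=12≤17, 1·3+6·0=3≤18, objective 27.
Maximum is 36 at (u,v)=(4,0).

36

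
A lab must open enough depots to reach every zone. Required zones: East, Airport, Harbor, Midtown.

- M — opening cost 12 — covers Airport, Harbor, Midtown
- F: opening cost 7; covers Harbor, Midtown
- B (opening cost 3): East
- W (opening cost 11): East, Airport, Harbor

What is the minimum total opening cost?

The greedy cost-per-new-zone heuristic would pick B, F, and W for 21, but a cheaper cover exists.
Choose M and B: together they cover East, Airport, Harbor, Midtown — every zone.
Total opening cost: 12 + 3 = 15.
No cover costs less than 15.

15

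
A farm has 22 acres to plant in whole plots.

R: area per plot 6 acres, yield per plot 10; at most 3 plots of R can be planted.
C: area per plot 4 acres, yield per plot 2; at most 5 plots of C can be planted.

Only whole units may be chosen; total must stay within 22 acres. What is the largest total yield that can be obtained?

32

3×R: area 18 ≤ 22, yield 3·10 = 30.
3×R and 1×C: area 22 ≤ 22, yield 3·10 + 1·2 = 32.
Best is 32.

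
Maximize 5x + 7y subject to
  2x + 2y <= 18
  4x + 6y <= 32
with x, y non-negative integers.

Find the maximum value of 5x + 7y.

(x,y)=(8,0): 2·8+2·0=16≤18, 4·8+6·0=32≤32, objective 40.
(x,y)=(7,0): 2·7+2·0=14≤18, 4·7+6·0=28≤32, objective 35.
No feasible integer point exceeds 40.

40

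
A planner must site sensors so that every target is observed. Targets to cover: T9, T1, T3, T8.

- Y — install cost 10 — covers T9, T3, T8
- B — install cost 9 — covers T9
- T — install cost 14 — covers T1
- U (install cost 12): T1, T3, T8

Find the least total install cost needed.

The greedy cost-per-new-target heuristic would pick Y and U for 22, but a cheaper cover exists.
Choose B and U: together they cover T9, T1, T3, T8 — every target.
Total install cost: 9 + 12 = 21.
No cover costs less than 21.

21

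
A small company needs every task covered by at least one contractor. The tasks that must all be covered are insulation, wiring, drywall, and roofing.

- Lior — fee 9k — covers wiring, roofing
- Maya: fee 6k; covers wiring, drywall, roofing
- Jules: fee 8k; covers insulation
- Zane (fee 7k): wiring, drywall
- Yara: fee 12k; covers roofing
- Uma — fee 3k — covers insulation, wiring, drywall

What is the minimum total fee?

9

Choose Maya and Uma: together they cover insulation, wiring, drywall, roofing — every task.
Total fee: 6 + 3 = 9.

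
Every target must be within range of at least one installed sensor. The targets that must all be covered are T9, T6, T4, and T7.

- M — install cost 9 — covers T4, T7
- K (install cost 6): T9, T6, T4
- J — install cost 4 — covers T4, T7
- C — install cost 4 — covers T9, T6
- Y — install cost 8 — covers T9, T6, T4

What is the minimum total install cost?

8

The greedy cost-per-new-target heuristic would pick K and J for 10, but a cheaper cover exists.
Choose J and C: together they cover T9, T6, T4, T7 — every target.
Total install cost: 4 + 4 = 8.
No cover costs less than 8.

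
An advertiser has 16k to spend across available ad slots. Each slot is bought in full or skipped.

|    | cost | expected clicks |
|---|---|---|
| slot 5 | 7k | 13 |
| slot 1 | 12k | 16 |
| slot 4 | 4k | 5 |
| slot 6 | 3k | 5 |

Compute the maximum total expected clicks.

23

Allowing fractional choices, the relaxed optimum would be about 26.0, but ad slots are indivisible.
slot 1 + slot 6: cost 12 + 3 = 15 ≤ 16, expected clicks 16 + 5 = 21.
slot 5 + slot 4 + slot 6: cost 7 + 4 + 3 = 14 ≤ 16, expected clicks 13 + 5 + 5 = 23.
Best is slot 5, slot 4, and slot 6 with total expected clicks 23.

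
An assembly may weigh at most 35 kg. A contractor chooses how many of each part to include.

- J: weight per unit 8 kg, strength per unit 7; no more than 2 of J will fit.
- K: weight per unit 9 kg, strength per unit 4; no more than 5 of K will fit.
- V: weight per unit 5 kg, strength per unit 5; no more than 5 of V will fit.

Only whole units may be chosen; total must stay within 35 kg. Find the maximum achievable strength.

Take 1×J and 5×V: weight 33 ≤ 35, strength 1·7 + 5·5 = 32.
V has the best ratio (5/5) and is taken to its limit of 5; remaining capacity is filled optimally with the others.

32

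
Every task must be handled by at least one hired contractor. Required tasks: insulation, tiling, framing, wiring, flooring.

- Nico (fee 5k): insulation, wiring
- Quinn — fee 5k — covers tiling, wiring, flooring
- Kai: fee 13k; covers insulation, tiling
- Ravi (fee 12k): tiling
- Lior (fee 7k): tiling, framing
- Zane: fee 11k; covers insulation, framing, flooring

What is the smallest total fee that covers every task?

16

The greedy cost-per-new-task heuristic would pick Quinn, Nico, and Lior for 17, but a cheaper cover exists.
Choose Quinn and Zane: together they cover insulation, tiling, framing, wiring, flooring — every task.
Total fee: 5 + 11 = 16.
No cover costs less than 16.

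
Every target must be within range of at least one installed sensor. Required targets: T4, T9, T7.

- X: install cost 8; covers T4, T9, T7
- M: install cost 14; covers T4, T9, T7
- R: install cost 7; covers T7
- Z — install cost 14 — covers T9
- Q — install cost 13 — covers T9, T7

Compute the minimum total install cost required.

This is a weighted set-cover instance.
X alone covers T4, T9, T7 — every target.
Total install cost: 8.

8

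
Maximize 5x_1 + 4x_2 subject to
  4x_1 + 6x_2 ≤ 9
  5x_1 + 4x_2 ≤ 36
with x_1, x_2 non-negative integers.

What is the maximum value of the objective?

10

The continuous relaxation peaks at (2.25, 0) with value 11.25; rounding to a feasible lattice point costs some objective.
(x_1,x_2)=(2,0): 4·2+6·0=8≤9, 5·2+4·0=10≤36, objective 10.
(x_1,x_2)=(1,0): 4·1+6·0=4≤9, 5·1+4·0=5≤36, objective 5.
Maximum is 10 at (x_1,x_2)=(2,0).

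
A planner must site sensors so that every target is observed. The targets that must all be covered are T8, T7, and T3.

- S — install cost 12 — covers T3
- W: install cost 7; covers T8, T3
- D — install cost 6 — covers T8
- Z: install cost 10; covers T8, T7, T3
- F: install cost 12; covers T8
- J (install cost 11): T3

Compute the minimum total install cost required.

This is an integer covering problem.
Z alone covers T8, T7, T3 — every target.
Total install cost: 10.
No cover costs less than 10.

10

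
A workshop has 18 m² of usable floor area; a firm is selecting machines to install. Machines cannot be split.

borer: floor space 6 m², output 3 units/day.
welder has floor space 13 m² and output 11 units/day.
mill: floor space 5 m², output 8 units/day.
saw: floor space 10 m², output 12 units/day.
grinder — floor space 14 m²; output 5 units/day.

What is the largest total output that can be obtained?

20

borer + saw: floor space 6 + 10 = 16 ≤ 18, output 3 + 12 = 15.
mill + saw: floor space 5 + 10 = 15 ≤ 18, output 8 + 12 = 20.
welder + mill: floor space 13 + 5 = 18 ≤ 18, output 11 + 8 = 19.
Best is mill and saw with total output 20.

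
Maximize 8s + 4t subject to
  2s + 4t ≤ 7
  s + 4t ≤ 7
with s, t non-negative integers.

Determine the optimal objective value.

24

(s,t)=(3,0): 2·3+4·0=6≤7, 1·3+4·0=3≤7, objective 24.
(s,t)=(2,0): 2·2+4·0=4≤7, 1·2+4·0=2≤7, objective 16.
The best lattice point is (3,0), giving 24.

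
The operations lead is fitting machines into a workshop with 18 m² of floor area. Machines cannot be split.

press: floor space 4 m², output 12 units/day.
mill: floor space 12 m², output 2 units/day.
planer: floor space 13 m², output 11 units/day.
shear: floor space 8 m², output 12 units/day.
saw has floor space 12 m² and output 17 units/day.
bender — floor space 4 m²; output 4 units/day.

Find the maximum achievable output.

29

Allowing fractional choices, the relaxed optimum would be about 32.5, but machines are indivisible.
press + shear + bender: floor space 4 + 8 + 4 = 16 ≤ 18, output 12 + 12 + 4 = 28.
press + saw: floor space 4 + 12 = 16 ≤ 18, output 12 + 17 = 29.
press + shear: floor space 4 + 8 = 12 ≤ 18, output 12 + 12 = 24.
Best is press and saw with total output 29.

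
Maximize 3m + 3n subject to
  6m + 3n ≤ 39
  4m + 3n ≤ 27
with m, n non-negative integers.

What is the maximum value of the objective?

27

(m,n)=(0,9): 6·0+3·9=27≤39, 4·0+3·9=27≤27, objective 27.
(m,n)=(0,8): 6·0+3·8=24≤39, 4·0+3·8=24≤27, objective 24.
Maximum is 27 at (m,n)=(0,9).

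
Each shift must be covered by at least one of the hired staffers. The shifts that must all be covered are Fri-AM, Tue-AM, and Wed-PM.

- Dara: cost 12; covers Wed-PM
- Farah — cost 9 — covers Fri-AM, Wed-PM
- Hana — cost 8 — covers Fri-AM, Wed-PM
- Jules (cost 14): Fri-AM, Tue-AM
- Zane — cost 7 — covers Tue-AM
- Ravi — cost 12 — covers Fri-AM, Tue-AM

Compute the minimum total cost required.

Choose Hana and Zane: together they cover Fri-AM, Tue-AM, Wed-PM — every shift.
Total cost: 8 + 7 = 15.

15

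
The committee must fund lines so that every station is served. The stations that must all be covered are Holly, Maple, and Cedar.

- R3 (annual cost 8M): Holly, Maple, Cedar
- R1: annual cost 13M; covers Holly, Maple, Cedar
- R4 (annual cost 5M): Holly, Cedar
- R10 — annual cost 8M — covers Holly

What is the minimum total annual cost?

The greedy cost-per-new-station heuristic would pick R4 and R3 for 13, but a cheaper cover exists.
R3 alone covers Holly, Maple, Cedar — every station.
Total annual cost: 8.
No cover costs less than 8.

8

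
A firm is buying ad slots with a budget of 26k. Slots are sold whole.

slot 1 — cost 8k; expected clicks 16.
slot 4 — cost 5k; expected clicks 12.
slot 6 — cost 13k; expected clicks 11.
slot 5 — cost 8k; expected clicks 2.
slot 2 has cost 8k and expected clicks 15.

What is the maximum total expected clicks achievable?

This is a 0-1 knapsack instance.
slot 1 + slot 4 + slot 2: cost 8 + 5 + 8 = 21 ≤ 26, expected clicks 16 + 12 + 15 = 43.
slot 4 + slot 6 + slot 2: cost 5 + 13 + 8 = 26 ≤ 26, expected clicks 12 + 11 + 15 = 38.
slot 1 + slot 4 + slot 6: cost 8 + 5 + 13 = 26 ≤ 26, expected clicks 16 + 12 + 11 = 39.
Best is slot 1, slot 4, and slot 2 with total expected clicks 43.

43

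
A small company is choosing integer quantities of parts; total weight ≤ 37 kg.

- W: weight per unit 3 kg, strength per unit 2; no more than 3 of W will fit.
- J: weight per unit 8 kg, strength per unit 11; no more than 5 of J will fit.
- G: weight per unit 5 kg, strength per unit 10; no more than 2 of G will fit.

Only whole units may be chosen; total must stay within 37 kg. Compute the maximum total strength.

55

1×W, 3×J, and 2×G: weight 37 ≤ 37, strength 1·2 + 3·11 + 2·10 = 55.
4×J and 1×G: weight 37 ≤ 37, strength 4·11 + 1·10 = 54.
Best is 55.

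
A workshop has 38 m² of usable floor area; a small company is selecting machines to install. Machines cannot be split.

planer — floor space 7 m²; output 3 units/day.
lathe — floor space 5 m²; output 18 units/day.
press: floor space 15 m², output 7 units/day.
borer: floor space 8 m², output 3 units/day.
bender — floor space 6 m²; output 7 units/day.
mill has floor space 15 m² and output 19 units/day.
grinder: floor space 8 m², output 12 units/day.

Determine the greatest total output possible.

56

Allowing fractional choices, the relaxed optimum would be about 57.9, but machines are indivisible.
lathe + borer + mill + grinder: floor space 5 + 8 + 15 + 8 = 36 ≤ 38, output 18 + 3 + 19 + 12 = 52.
lathe + bender + mill + grinder: floor space 5 + 6 + 15 + 8 = 34 ≤ 38, output 18 + 7 + 19 + 12 = 56.
planer + lathe + mill + grinder: floor space 7 + 5 + 15 + 8 = 35 ≤ 38, output 3 + 18 + 19 + 12 = 52.
Best is lathe, bender, mill, and grinder with total output 56.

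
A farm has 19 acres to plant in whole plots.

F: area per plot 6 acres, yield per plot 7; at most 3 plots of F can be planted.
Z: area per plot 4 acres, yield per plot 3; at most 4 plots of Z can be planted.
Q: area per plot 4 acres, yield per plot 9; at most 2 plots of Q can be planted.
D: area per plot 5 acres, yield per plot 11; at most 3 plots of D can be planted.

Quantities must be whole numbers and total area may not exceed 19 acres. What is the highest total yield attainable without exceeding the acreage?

42

This is a bounded integer knapsack.
1×Q and 3×D: area 19 ≤ 19, yield 1·9 + 3·11 = 42.
2×Q and 2×D: area 18 ≤ 19, yield 2·9 + 2·11 = 40.
Best is 42.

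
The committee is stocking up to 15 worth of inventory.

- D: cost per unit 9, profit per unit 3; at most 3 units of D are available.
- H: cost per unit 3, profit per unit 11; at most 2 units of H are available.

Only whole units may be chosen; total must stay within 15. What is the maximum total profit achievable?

25

1×D and 2×H: cost 15 ≤ 15, profit 1·3 + 2·11 = 25.
2×H: cost 6 ≤ 15, profit 2·11 = 22.
Best is 25.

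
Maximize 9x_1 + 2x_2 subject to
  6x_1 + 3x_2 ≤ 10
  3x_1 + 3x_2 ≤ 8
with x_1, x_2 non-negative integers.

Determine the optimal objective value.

11

The continuous relaxation peaks at (1.67, 0) with value 15.00; rounding to a feasible lattice point costs some objective.
(x_1,x_2)=(1,1): 6·1+3·1=9≤10, 3·1+3·1=6≤8, objective 11.
(x_1,x_2)=(1,0): 6·1+3·0=6≤10, 3·1+3·0=3≤8, objective 9.
(x_1,x_2)=(0,2): 6·0+3·2=6≤10, 3·0+3·2=6≤8, objective 4.
Maximum is 11 at (x_1,x_2)=(1,1).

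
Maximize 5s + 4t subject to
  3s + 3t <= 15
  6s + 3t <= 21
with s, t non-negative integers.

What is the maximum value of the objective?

22

(s,t)=(2,3): 3·2+3·3=15≤15, 6·2+3·3=21≤21, objective 22.
(s,t)=(1,4): 3·1+3·4=15≤15, 6·1+3·4=18≤21, objective 21.
The best lattice point is (2,3), giving 22.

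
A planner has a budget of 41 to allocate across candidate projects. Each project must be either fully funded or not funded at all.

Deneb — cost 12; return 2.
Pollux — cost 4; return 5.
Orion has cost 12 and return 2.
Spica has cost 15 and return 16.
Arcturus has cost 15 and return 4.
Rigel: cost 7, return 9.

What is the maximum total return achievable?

34

Deneb + Pollux + Spica + Rigel: cost 12 + 4 + 15 + 7 = 38 ≤ 41, return 2 + 5 + 16 + 9 = 32.
Pollux + Spica + Arcturus + Rigel: cost 4 + 15 + 15 + 7 = 41 ≤ 41, return 5 + 16 + 4 + 9 = 34.
Best is Pollux, Spica, Arcturus, and Rigel with total return 34.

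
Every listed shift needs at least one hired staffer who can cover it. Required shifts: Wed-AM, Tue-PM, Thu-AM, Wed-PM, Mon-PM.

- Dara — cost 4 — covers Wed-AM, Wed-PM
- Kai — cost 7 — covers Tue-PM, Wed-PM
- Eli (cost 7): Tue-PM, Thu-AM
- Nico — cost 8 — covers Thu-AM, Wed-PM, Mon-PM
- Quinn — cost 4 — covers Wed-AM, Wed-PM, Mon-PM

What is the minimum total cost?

Choose Eli and Quinn: together they cover Wed-AM, Tue-PM, Thu-AM, Wed-PM, Mon-PM — every shift.
Total cost: 7 + 4 = 11.
No cover costs less than 11.

11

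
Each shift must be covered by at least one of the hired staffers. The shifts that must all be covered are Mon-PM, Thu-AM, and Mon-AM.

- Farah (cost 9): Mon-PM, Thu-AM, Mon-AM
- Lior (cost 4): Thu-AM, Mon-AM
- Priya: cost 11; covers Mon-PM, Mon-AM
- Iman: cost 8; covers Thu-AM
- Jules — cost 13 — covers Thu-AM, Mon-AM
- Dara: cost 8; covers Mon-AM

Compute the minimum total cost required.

9

The greedy cost-per-new-shift heuristic would pick Lior and Farah for 13, but a cheaper cover exists.
Farah alone covers Mon-PM, Thu-AM, Mon-AM — every shift.
Total cost: 9.
No cover costs less than 9.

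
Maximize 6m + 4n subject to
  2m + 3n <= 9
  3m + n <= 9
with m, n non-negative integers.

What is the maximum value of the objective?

(m,n)=(3,0): 2·3+3·0=6≤9, 3·3+1·0=9≤9, objective 18.
(m,n)=(2,1): 2·2+3·1=7≤9, 3·2+1·1=7≤9, objective 16.
(m,n)=(1,2): 2·1+3·2=8≤9, 3·1+1·2=5≤9, objective 14.
(m,n)=(2,0): 2·2+3·0=4≤9, 3·2+1·0=6≤9, objective 12.
No feasible integer point exceeds 18.

18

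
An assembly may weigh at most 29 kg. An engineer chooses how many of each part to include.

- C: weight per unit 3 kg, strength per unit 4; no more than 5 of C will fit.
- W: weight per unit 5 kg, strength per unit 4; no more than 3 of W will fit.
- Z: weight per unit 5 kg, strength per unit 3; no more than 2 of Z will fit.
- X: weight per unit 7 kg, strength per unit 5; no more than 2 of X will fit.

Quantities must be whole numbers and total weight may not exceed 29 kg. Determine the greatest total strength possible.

30

C has the best ratio (4/3); taking only C gives at most 5×4 = 20 (stopped by the supply cap of 5).
Mixing does better — 5×C and 2×X: weight 29 ≤ 29, strength 5·4 + 2·5 = 30.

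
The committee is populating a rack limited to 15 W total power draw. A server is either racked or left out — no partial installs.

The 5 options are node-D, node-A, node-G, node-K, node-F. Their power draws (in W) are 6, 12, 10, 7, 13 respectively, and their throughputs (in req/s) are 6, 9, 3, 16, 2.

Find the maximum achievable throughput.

Take node-D and node-K: power draw 6 + 7 = 13 ≤ 15, throughput 6 + 16 = 22.
No other feasible combination does better.

22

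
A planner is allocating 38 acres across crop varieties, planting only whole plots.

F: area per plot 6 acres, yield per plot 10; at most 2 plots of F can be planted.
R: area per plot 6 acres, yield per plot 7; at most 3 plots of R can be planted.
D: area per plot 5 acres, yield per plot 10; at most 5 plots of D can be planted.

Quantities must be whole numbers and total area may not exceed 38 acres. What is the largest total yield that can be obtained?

70

D has the best ratio (10/5); taking only D gives at most 5×10 = 50 (stopped by the supply cap of 5).
Mixing does better — 2×F and 5×D: area 37 ≤ 38, yield 2·10 + 5·10 = 70.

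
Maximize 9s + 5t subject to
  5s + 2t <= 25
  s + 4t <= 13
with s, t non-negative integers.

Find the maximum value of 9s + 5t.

46

(s,t)=(4,2): 5·4+2·2=24≤25, 1·4+4·2=12≤13, objective 46.
(s,t)=(4,1): 5·4+2·1=22≤25, 1·4+4·1=8≤13, objective 41.
(s,t)=(3,2): 5·3+2·2=19≤25, 1·3+4·2=11≤13, objective 37.
(s,t)=(3,1): 5·3+2·1=17≤25, 1·3+4·1=7≤13, objective 32.
Maximum is 46 at (s,t)=(4,2).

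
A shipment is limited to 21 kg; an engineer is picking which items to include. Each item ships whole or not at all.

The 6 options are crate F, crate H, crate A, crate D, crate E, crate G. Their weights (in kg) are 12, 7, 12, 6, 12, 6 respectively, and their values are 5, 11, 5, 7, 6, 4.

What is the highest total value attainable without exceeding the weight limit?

Allowing fractional choices, the relaxed optimum would be about 23.0, but items are indivisible.
crate H + crate E: weight 7 + 12 = 19 ≤ 21, value 11 + 6 = 17.
crate H + crate D: weight 7 + 6 = 13 ≤ 21, value 11 + 7 = 18.
crate H + crate D + crate G: weight 7 + 6 + 6 = 19 ≤ 21, value 11 + 7 + 4 = 22.
Best is crate H, crate D, and crate G with total value 22.

22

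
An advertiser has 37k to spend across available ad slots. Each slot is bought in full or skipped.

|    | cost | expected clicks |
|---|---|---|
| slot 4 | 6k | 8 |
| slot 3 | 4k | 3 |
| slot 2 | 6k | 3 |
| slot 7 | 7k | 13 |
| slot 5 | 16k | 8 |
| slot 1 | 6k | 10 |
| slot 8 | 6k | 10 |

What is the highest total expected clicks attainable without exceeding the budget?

47

Take slot 4, slot 3, slot 2, slot 7, slot 1, and slot 8: cost 6 + 4 + 6 + 7 + 6 + 6 = 35 ≤ 37, expected clicks 8 + 3 + 3 + 13 + 10 + 10 = 47.
No other feasible combination does better.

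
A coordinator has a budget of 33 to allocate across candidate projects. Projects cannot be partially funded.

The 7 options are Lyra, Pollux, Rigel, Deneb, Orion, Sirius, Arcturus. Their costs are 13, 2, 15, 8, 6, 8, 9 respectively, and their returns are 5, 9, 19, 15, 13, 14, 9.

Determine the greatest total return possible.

Pollux + Rigel + Deneb + Sirius: cost 2 + 15 + 8 + 8 = 33 ≤ 33, return 9 + 19 + 15 + 14 = 57.
Pollux + Deneb + Orion + Sirius + Arcturus: cost 2 + 8 + 6 + 8 + 9 = 33 ≤ 33, return 9 + 15 + 13 + 14 + 9 = 60.
Pollux + Rigel + Deneb + Orion: cost 2 + 15 + 8 + 6 = 31 ≤ 33, return 9 + 19 + 15 + 13 = 56.
Best is Pollux, Deneb, Orion, Sirius, and Arcturus with total return 60.

60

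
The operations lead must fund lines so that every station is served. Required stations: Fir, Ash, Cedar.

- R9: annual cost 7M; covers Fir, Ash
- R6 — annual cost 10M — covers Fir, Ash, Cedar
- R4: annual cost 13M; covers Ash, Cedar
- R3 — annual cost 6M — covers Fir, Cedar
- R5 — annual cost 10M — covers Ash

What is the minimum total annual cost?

10

R6 alone covers Fir, Ash, Cedar — every station.
Total annual cost: 10.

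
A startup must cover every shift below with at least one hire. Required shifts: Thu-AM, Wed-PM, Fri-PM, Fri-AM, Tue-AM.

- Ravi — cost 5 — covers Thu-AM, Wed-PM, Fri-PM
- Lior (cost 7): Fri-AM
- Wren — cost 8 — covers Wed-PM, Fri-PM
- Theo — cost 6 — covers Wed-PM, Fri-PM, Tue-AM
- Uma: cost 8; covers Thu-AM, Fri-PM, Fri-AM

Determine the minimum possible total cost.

14

The greedy cost-per-new-shift heuristic would pick Ravi, Theo, and Lior for 18, but a cheaper cover exists.
Choose Theo and Uma: together they cover Thu-AM, Wed-PM, Fri-PM, Fri-AM, Tue-AM — every shift.
Total cost: 6 + 8 = 14.
No cover costs less than 14.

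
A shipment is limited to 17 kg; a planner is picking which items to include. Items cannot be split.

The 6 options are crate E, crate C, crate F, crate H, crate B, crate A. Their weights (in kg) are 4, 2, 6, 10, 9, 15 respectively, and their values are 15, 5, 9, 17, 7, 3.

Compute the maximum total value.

37

Allowing fractional choices, the relaxed optimum would be about 38.5, but items are indivisible.
crate E + crate H: weight 4 + 10 = 14 ≤ 17, value 15 + 17 = 32.
crate E + crate C + crate F: weight 4 + 2 + 6 = 12 ≤ 17, value 15 + 5 + 9 = 29.
crate E + crate C + crate H: weight 4 + 2 + 10 = 16 ≤ 17, value 15 + 5 + 17 = 37.
Best is crate E, crate C, and crate H with total value 37.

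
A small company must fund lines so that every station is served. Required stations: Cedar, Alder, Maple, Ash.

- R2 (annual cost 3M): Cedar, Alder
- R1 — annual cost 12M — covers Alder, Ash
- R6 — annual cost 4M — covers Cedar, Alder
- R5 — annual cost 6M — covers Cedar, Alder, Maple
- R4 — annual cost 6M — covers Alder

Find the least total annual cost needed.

18

The greedy cost-per-new-station heuristic would pick R2, R5, and R1 for 21, but a cheaper cover exists.
Choose R1 and R5: together they cover Cedar, Alder, Maple, Ash — every station.
Total annual cost: 12 + 6 = 18.
No cover costs less than 18.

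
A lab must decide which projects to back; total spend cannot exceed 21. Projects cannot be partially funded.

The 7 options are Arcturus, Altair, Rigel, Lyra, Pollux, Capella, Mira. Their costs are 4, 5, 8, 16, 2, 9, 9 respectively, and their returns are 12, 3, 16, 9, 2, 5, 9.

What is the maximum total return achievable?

This is a 0-1 knapsack instance.
Take Arcturus, Rigel, and Mira: cost 4 + 8 + 9 = 21 ≤ 21, return 12 + 16 + 9 = 37.
No other feasible combination does better.

37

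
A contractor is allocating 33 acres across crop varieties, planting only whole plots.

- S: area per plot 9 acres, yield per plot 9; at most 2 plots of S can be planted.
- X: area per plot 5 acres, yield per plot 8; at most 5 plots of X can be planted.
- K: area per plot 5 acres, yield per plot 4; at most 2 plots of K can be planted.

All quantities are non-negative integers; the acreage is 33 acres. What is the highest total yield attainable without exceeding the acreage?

X has the best ratio (8/5); taking only X gives at most 5×8 = 40 (stopped by the supply cap of 5).
Mixing does better — 5×X and 1×K: area 30 ≤ 33, yield 5·8 + 1·4 = 44.

44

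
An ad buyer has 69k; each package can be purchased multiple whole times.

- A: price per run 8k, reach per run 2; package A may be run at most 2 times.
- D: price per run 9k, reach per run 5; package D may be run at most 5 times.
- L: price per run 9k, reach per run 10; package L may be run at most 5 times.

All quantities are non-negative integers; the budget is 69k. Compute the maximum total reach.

Take 2×D and 5×L: price 63 ≤ 69, reach 2·5 + 5·10 = 60.
L has the best ratio (10/9) and is taken to its limit of 5; remaining capacity is filled optimally with the others.

60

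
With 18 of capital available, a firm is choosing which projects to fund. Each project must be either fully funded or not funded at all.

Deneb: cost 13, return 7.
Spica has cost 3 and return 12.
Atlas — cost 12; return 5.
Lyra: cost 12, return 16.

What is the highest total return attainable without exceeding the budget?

Allowing fractional choices, the relaxed optimum would be about 29.6, but projects are indivisible.
Spica + Lyra: cost 3 + 12 = 15 ≤ 18, return 12 + 16 = 28.
Deneb + Spica: cost 13 + 3 = 16 ≤ 18, return 7 + 12 = 19.
Spica + Atlas: cost 3 + 12 = 15 ≤ 18, return 12 + 5 = 17.
Best is Spica and Lyra with total return 28.

28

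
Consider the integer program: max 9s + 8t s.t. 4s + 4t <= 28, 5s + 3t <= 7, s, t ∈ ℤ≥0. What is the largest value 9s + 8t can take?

16

(s,t)=(0,2): 4·0+4·2=8≤28, 5·0+3·2=6≤7, objective 16.
(s,t)=(0,1): 4·0+4·1=4≤28, 5·0+3·1=3≤7, objective 8.
Maximum is 16 at (s,t)=(0,2).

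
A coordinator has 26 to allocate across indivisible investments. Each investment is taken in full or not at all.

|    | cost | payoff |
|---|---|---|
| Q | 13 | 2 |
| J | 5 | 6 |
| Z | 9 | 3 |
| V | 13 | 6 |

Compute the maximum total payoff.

12

Treat it as a binary knapsack problem.
Take J and V: cost 5 + 13 = 18 ≤ 26, payoff 6 + 6 = 12.
No other feasible combination does better.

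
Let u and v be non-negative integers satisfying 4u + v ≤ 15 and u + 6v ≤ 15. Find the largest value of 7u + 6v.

Relaxing integrality, the LP optimum is 34.57 at (u,v) = (3.26, 1.96), which is not an integer point.
(u,v)=(3,2): 4·3+1·2=14≤15, 1·3+6·2=15≤15, objective 33.
(u,v)=(3,1): 4·3+1·1=13≤15, 1·3+6·1=9≤15, objective 27.
(u,v)=(2,2): 4·2+1·2=10≤15, 1·2+6·2=14≤15, objective 26.
The best lattice point is (3,2), giving 33.

33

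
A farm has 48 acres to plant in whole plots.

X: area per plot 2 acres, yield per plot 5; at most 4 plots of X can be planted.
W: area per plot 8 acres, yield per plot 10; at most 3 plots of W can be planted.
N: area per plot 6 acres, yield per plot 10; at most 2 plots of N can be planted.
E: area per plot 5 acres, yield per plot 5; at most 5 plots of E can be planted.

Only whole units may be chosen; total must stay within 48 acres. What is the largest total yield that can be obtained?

Take 3×X, 3×W, 2×N, and 1×E: area 47 ≤ 48, yield 3·5 + 3·10 + 2·10 + 1·5 = 70.
No other integer combination yields more.

70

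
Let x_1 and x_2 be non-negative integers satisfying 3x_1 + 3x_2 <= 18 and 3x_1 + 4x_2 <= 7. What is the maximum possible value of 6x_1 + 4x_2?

12

The continuous relaxation peaks at (2.33, 0) with value 14.00; rounding to a feasible lattice point costs some objective.
(x_1,x_2)=(2,0): 3·2+3·0=6≤18, 3·2+4·0=6≤7, objective 12.
(x_1,x_2)=(1,1): 3·1+3·1=6≤18, 3·1+4·1=7≤7, objective 10.
(x_1,x_2)=(1,0): 3·1+3·0=3≤18, 3·1+4·0=3≤7, objective 6.
No feasible integer point exceeds 12.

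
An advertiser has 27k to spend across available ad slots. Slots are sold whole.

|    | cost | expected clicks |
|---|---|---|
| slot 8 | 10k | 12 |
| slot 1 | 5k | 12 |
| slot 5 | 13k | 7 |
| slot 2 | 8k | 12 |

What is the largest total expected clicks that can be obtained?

This is a 0-1 knapsack instance.
Allowing fractional choices, the relaxed optimum would be about 38.2, but ad slots are indivisible.
slot 8 + slot 1 + slot 2: cost 10 + 5 + 8 = 23 ≤ 27, expected clicks 12 + 12 + 12 = 36.
slot 1 + slot 5 + slot 2: cost 5 + 13 + 8 = 26 ≤ 27, expected clicks 12 + 7 + 12 = 31.
Best is slot 8, slot 1, and slot 2 with total expected clicks 36.

36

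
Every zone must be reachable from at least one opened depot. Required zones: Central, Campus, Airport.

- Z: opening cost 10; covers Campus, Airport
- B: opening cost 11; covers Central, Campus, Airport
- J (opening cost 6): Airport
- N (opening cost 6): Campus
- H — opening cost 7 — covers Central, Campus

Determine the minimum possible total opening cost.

11

The greedy cost-per-new-zone heuristic would pick H and J for 13, but a cheaper cover exists.
B alone covers Central, Campus, Airport — every zone.
Total opening cost: 11.
No cover costs less than 11.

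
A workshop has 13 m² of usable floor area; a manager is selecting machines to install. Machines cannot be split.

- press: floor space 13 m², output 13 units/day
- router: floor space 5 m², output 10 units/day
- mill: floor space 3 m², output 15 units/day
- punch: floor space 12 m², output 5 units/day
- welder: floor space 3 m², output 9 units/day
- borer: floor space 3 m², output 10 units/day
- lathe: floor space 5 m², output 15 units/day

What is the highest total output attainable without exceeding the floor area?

40

router + mill + lathe: floor space 5 + 3 + 5 = 13 ≤ 13, output 10 + 15 + 15 = 40.
mill + borer + lathe: floor space 3 + 3 + 5 = 11 ≤ 13, output 15 + 10 + 15 = 40.
mill + welder + lathe: floor space 3 + 3 + 5 = 11 ≤ 13, output 15 + 9 + 15 = 39.
The maximum output is 40; one optimal choice is mill, borer, and lathe.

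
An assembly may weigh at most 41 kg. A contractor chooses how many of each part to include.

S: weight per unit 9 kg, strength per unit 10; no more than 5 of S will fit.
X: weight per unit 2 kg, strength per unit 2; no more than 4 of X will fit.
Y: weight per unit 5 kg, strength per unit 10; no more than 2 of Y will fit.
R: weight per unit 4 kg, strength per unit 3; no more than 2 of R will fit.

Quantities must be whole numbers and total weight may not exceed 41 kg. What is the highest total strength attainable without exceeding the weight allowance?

3×S, 2×Y, and 1×R: weight 41 ≤ 41, strength 3·10 + 2·10 + 1·3 = 53.
3×S, 2×X, and 2×Y: weight 41 ≤ 41, strength 3·10 + 2·2 + 2·10 = 54.
Best is 54.

54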